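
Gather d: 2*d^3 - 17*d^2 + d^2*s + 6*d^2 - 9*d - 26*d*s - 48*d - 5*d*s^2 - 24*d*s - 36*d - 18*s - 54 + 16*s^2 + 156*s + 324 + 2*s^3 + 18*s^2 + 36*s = 2*d^3 + d^2*(s - 11) + d*(-5*s^2 - 50*s - 93) + 2*s^3 + 34*s^2 + 174*s + 270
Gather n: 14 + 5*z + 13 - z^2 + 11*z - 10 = -z^2 + 16*z + 17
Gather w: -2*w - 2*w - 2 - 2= -4*w - 4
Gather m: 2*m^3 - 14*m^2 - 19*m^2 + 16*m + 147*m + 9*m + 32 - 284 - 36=2*m^3 - 33*m^2 + 172*m - 288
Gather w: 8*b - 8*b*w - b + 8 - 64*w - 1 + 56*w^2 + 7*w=7*b + 56*w^2 + w*(-8*b - 57) + 7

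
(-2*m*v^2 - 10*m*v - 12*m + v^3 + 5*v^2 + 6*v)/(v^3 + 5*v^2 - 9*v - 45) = (-2*m*v - 4*m + v^2 + 2*v)/(v^2 + 2*v - 15)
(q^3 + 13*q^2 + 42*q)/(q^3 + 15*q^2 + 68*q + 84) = q/(q + 2)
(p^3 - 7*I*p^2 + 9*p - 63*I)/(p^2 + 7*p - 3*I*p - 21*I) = (p^2 - 4*I*p + 21)/(p + 7)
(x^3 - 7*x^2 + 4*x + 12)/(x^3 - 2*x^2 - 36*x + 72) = (x + 1)/(x + 6)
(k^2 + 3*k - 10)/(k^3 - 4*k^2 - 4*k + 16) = (k + 5)/(k^2 - 2*k - 8)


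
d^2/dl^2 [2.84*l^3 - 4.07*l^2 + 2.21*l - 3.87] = 17.04*l - 8.14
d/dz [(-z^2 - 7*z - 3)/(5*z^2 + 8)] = 7*(5*z^2 + 2*z - 8)/(25*z^4 + 80*z^2 + 64)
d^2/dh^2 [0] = 0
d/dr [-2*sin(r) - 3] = -2*cos(r)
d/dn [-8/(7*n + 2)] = 56/(7*n + 2)^2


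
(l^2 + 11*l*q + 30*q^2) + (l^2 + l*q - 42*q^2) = 2*l^2 + 12*l*q - 12*q^2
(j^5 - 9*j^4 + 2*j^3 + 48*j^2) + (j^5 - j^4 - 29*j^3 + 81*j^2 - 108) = 2*j^5 - 10*j^4 - 27*j^3 + 129*j^2 - 108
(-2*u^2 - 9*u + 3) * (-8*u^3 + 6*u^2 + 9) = 16*u^5 + 60*u^4 - 78*u^3 - 81*u + 27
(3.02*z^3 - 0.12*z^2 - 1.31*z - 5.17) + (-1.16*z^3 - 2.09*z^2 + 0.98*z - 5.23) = 1.86*z^3 - 2.21*z^2 - 0.33*z - 10.4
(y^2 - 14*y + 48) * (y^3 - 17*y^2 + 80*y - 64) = y^5 - 31*y^4 + 366*y^3 - 2000*y^2 + 4736*y - 3072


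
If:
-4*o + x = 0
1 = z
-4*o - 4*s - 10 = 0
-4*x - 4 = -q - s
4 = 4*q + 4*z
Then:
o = -13/34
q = 0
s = -36/17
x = -26/17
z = 1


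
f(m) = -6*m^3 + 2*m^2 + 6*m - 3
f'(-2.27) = -95.83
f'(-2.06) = -78.62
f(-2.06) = 45.58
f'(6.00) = -618.00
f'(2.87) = -130.78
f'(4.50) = -340.50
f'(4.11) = -281.62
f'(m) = -18*m^2 + 4*m + 6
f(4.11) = -361.11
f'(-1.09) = -19.75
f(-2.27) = 63.87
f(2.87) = -111.15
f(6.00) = -1191.00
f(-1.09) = 0.61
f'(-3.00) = -168.00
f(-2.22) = 59.18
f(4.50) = -482.25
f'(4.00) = -266.00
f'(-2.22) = -91.59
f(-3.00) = 159.00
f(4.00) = -331.00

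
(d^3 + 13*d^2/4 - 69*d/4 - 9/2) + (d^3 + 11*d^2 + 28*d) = 2*d^3 + 57*d^2/4 + 43*d/4 - 9/2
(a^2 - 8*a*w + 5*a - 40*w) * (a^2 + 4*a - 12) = a^4 - 8*a^3*w + 9*a^3 - 72*a^2*w + 8*a^2 - 64*a*w - 60*a + 480*w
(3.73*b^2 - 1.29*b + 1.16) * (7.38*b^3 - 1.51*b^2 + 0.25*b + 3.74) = 27.5274*b^5 - 15.1525*b^4 + 11.4412*b^3 + 11.8761*b^2 - 4.5346*b + 4.3384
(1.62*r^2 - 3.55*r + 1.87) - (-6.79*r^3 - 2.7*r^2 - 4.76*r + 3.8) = 6.79*r^3 + 4.32*r^2 + 1.21*r - 1.93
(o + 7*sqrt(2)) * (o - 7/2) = o^2 - 7*o/2 + 7*sqrt(2)*o - 49*sqrt(2)/2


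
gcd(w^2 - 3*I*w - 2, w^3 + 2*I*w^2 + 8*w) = w - 2*I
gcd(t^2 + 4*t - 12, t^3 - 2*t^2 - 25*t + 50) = t - 2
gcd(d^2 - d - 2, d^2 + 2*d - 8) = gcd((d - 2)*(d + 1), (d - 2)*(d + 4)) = d - 2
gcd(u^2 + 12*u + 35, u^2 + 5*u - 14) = u + 7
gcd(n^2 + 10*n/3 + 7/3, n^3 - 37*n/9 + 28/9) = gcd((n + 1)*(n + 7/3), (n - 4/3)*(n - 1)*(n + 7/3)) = n + 7/3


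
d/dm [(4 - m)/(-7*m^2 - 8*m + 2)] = (-7*m^2 + 56*m + 30)/(49*m^4 + 112*m^3 + 36*m^2 - 32*m + 4)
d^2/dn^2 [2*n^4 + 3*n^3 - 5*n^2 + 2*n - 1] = 24*n^2 + 18*n - 10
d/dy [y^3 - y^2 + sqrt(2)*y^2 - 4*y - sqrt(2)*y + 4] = 3*y^2 - 2*y + 2*sqrt(2)*y - 4 - sqrt(2)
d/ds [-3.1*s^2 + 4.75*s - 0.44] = 4.75 - 6.2*s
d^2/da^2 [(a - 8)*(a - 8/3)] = 2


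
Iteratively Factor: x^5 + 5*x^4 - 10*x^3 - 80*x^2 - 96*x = (x)*(x^4 + 5*x^3 - 10*x^2 - 80*x - 96) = x*(x + 4)*(x^3 + x^2 - 14*x - 24) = x*(x + 3)*(x + 4)*(x^2 - 2*x - 8) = x*(x - 4)*(x + 3)*(x + 4)*(x + 2)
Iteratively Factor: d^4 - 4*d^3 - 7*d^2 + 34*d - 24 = (d - 2)*(d^3 - 2*d^2 - 11*d + 12) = (d - 2)*(d + 3)*(d^2 - 5*d + 4) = (d - 4)*(d - 2)*(d + 3)*(d - 1)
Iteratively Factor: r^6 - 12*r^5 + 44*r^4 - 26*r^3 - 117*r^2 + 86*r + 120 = (r - 5)*(r^5 - 7*r^4 + 9*r^3 + 19*r^2 - 22*r - 24) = (r - 5)*(r - 4)*(r^4 - 3*r^3 - 3*r^2 + 7*r + 6) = (r - 5)*(r - 4)*(r + 1)*(r^3 - 4*r^2 + r + 6) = (r - 5)*(r - 4)*(r - 3)*(r + 1)*(r^2 - r - 2) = (r - 5)*(r - 4)*(r - 3)*(r + 1)^2*(r - 2)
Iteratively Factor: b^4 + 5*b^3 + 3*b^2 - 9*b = (b - 1)*(b^3 + 6*b^2 + 9*b) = (b - 1)*(b + 3)*(b^2 + 3*b) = b*(b - 1)*(b + 3)*(b + 3)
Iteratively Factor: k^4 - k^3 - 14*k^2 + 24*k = (k - 2)*(k^3 + k^2 - 12*k) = (k - 3)*(k - 2)*(k^2 + 4*k) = k*(k - 3)*(k - 2)*(k + 4)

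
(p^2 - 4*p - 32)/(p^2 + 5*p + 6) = (p^2 - 4*p - 32)/(p^2 + 5*p + 6)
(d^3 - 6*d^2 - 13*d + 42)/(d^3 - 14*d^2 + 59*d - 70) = (d + 3)/(d - 5)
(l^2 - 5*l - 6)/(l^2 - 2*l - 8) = (-l^2 + 5*l + 6)/(-l^2 + 2*l + 8)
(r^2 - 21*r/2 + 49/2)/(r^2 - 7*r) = (r - 7/2)/r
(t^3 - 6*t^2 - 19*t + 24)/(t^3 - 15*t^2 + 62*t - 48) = (t + 3)/(t - 6)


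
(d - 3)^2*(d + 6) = d^3 - 27*d + 54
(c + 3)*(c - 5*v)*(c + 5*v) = c^3 + 3*c^2 - 25*c*v^2 - 75*v^2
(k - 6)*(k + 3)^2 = k^3 - 27*k - 54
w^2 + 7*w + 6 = (w + 1)*(w + 6)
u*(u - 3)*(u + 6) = u^3 + 3*u^2 - 18*u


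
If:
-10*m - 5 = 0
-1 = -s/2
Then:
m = -1/2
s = 2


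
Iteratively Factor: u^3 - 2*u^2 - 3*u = (u - 3)*(u^2 + u) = u*(u - 3)*(u + 1)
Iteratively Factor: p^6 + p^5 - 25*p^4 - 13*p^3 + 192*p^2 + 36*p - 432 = (p - 3)*(p^5 + 4*p^4 - 13*p^3 - 52*p^2 + 36*p + 144) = (p - 3)*(p - 2)*(p^4 + 6*p^3 - p^2 - 54*p - 72) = (p - 3)*(p - 2)*(p + 4)*(p^3 + 2*p^2 - 9*p - 18) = (p - 3)*(p - 2)*(p + 3)*(p + 4)*(p^2 - p - 6) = (p - 3)^2*(p - 2)*(p + 3)*(p + 4)*(p + 2)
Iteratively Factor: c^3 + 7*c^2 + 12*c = (c)*(c^2 + 7*c + 12) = c*(c + 4)*(c + 3)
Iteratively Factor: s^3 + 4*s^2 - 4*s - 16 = (s + 2)*(s^2 + 2*s - 8) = (s + 2)*(s + 4)*(s - 2)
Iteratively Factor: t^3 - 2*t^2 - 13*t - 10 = (t + 2)*(t^2 - 4*t - 5) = (t + 1)*(t + 2)*(t - 5)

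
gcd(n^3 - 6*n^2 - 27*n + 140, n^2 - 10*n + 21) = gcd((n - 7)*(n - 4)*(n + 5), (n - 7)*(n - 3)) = n - 7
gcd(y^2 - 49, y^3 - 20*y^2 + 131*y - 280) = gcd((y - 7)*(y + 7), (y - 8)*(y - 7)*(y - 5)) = y - 7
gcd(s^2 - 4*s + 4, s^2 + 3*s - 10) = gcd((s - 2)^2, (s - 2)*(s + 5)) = s - 2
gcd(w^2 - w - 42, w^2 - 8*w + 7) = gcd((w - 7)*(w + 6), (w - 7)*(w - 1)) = w - 7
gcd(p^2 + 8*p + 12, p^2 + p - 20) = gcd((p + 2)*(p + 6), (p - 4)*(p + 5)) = 1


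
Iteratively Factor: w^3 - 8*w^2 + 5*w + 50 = (w - 5)*(w^2 - 3*w - 10) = (w - 5)^2*(w + 2)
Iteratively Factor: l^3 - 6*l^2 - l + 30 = (l - 3)*(l^2 - 3*l - 10) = (l - 3)*(l + 2)*(l - 5)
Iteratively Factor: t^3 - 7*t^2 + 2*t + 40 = (t + 2)*(t^2 - 9*t + 20) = (t - 4)*(t + 2)*(t - 5)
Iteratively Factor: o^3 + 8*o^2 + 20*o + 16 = (o + 2)*(o^2 + 6*o + 8) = (o + 2)^2*(o + 4)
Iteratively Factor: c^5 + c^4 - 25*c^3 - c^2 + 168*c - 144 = (c + 4)*(c^4 - 3*c^3 - 13*c^2 + 51*c - 36) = (c + 4)^2*(c^3 - 7*c^2 + 15*c - 9) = (c - 3)*(c + 4)^2*(c^2 - 4*c + 3) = (c - 3)*(c - 1)*(c + 4)^2*(c - 3)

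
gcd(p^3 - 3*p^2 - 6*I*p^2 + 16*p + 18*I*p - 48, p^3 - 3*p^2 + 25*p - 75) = p - 3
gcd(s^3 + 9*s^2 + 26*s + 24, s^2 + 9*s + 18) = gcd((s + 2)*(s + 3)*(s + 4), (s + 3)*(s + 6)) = s + 3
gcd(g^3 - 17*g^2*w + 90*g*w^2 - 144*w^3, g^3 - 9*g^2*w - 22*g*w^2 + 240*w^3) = g^2 - 14*g*w + 48*w^2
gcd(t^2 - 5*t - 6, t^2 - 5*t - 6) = t^2 - 5*t - 6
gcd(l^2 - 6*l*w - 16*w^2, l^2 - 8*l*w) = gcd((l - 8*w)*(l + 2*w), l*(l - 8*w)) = -l + 8*w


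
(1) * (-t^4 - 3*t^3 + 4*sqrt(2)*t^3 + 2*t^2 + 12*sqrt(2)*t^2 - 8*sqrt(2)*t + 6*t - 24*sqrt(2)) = -t^4 - 3*t^3 + 4*sqrt(2)*t^3 + 2*t^2 + 12*sqrt(2)*t^2 - 8*sqrt(2)*t + 6*t - 24*sqrt(2)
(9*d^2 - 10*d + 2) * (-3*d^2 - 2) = -27*d^4 + 30*d^3 - 24*d^2 + 20*d - 4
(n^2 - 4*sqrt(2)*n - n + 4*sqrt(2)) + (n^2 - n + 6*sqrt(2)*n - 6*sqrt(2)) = 2*n^2 - 2*n + 2*sqrt(2)*n - 2*sqrt(2)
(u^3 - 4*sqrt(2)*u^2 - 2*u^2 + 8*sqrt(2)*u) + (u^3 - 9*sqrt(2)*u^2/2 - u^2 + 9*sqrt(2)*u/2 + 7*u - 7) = 2*u^3 - 17*sqrt(2)*u^2/2 - 3*u^2 + 7*u + 25*sqrt(2)*u/2 - 7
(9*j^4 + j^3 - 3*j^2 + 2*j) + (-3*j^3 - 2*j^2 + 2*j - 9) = 9*j^4 - 2*j^3 - 5*j^2 + 4*j - 9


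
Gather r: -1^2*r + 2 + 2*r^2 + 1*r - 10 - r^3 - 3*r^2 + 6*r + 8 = -r^3 - r^2 + 6*r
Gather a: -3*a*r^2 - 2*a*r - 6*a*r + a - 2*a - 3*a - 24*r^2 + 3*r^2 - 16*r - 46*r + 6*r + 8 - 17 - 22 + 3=a*(-3*r^2 - 8*r - 4) - 21*r^2 - 56*r - 28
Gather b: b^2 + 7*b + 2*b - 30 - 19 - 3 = b^2 + 9*b - 52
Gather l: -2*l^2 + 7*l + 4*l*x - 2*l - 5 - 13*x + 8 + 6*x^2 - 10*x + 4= -2*l^2 + l*(4*x + 5) + 6*x^2 - 23*x + 7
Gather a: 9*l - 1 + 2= 9*l + 1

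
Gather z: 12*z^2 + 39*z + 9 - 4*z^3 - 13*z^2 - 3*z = -4*z^3 - z^2 + 36*z + 9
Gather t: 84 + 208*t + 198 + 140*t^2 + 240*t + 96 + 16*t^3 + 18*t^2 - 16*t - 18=16*t^3 + 158*t^2 + 432*t + 360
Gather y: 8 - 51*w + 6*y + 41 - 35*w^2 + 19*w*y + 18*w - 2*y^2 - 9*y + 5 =-35*w^2 - 33*w - 2*y^2 + y*(19*w - 3) + 54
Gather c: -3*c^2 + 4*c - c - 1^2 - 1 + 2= -3*c^2 + 3*c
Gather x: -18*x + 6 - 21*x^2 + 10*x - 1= -21*x^2 - 8*x + 5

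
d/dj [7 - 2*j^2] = -4*j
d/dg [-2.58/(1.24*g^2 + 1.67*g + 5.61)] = (6.3984*g + 4.3086)/(1.24*g^2 + 1.67*g + 5.61)^2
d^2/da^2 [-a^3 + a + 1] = -6*a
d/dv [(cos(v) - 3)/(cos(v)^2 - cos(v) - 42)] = (cos(v)^2 - 6*cos(v) + 45)*sin(v)/(sin(v)^2 + cos(v) + 41)^2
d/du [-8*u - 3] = -8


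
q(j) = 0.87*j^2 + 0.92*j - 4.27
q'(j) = 1.74*j + 0.92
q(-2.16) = -2.20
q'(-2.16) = -2.84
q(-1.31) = -3.98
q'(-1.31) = -1.36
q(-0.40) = -4.50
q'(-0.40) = 0.22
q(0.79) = -3.00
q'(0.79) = 2.29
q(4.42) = 16.79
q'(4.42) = 8.61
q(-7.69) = 40.10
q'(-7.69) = -12.46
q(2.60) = 4.00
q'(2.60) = 5.44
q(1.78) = 0.12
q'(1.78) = 4.02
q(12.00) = 132.05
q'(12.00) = 21.80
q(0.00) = -4.27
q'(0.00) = 0.92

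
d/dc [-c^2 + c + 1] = 1 - 2*c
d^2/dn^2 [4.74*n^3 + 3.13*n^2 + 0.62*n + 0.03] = 28.44*n + 6.26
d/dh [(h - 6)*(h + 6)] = 2*h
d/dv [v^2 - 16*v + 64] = 2*v - 16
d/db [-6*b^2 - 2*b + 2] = -12*b - 2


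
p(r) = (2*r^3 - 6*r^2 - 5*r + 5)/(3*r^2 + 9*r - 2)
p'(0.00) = -8.75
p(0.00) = -2.50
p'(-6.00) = -0.68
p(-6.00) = -11.79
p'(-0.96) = -1.66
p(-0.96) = -0.32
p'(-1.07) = -1.83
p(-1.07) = -0.13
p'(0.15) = -108.82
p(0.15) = -7.08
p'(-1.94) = -5.89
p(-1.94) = 2.75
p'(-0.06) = -5.45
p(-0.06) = -2.09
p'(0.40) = -9.96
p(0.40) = 1.04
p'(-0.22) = -2.48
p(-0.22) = -1.51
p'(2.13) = 0.20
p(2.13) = -0.44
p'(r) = (-6*r - 9)*(2*r^3 - 6*r^2 - 5*r + 5)/(3*r^2 + 9*r - 2)^2 + (6*r^2 - 12*r - 5)/(3*r^2 + 9*r - 2) = (6*r^4 + 36*r^3 - 51*r^2 - 6*r - 35)/(9*r^4 + 54*r^3 + 69*r^2 - 36*r + 4)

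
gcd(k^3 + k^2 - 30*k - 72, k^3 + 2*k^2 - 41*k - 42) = k - 6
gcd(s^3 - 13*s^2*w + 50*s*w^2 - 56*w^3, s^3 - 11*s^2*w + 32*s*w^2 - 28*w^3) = s^2 - 9*s*w + 14*w^2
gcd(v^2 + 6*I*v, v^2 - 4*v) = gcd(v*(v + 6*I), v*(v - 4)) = v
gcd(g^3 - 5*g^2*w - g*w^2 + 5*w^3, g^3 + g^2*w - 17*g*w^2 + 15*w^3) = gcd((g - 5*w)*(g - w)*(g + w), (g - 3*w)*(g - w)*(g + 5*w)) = -g + w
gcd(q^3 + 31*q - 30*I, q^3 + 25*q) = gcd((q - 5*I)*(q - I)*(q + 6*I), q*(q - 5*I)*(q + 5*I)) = q - 5*I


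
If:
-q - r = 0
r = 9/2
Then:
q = -9/2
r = 9/2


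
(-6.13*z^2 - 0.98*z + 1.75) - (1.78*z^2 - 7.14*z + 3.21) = -7.91*z^2 + 6.16*z - 1.46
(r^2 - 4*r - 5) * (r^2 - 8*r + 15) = r^4 - 12*r^3 + 42*r^2 - 20*r - 75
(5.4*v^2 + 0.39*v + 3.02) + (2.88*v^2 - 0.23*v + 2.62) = 8.28*v^2 + 0.16*v + 5.64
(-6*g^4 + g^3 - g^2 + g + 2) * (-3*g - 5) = 18*g^5 + 27*g^4 - 2*g^3 + 2*g^2 - 11*g - 10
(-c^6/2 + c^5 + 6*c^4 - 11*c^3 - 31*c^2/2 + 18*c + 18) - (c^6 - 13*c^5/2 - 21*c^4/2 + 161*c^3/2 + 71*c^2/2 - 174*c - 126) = -3*c^6/2 + 15*c^5/2 + 33*c^4/2 - 183*c^3/2 - 51*c^2 + 192*c + 144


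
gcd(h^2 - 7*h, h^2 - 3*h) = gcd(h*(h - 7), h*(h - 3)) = h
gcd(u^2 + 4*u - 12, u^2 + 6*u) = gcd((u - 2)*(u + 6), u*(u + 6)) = u + 6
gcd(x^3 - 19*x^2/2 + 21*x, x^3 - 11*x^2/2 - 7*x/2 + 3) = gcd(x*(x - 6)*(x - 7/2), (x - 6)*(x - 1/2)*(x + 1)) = x - 6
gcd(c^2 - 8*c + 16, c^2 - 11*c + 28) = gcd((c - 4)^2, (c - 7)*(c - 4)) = c - 4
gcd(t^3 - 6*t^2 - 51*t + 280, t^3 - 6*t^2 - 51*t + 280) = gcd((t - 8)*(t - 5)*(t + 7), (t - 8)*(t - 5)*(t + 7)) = t^3 - 6*t^2 - 51*t + 280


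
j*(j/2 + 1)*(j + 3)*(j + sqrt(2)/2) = j^4/2 + sqrt(2)*j^3/4 + 5*j^3/2 + 5*sqrt(2)*j^2/4 + 3*j^2 + 3*sqrt(2)*j/2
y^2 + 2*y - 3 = (y - 1)*(y + 3)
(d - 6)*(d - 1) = d^2 - 7*d + 6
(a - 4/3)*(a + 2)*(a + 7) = a^3 + 23*a^2/3 + 2*a - 56/3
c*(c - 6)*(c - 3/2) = c^3 - 15*c^2/2 + 9*c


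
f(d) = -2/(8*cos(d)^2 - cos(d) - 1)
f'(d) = -2*(16*sin(d)*cos(d) - sin(d))/(8*cos(d)^2 - cos(d) - 1)^2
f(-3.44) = -0.28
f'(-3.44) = 0.18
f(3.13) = -0.25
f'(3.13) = 0.01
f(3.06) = -0.25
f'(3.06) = 0.04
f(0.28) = -0.37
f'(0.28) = -0.27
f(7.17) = -1.28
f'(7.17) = -5.79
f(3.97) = -0.60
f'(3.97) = -1.57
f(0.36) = -0.39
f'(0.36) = -0.38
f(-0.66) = -0.62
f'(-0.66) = 1.39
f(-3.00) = -0.26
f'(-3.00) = -0.08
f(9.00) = -0.31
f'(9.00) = 0.30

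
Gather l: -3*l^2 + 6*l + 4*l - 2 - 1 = -3*l^2 + 10*l - 3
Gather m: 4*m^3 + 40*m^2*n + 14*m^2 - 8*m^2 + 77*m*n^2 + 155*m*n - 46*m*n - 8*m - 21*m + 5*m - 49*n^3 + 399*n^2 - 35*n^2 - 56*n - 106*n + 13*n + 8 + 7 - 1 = 4*m^3 + m^2*(40*n + 6) + m*(77*n^2 + 109*n - 24) - 49*n^3 + 364*n^2 - 149*n + 14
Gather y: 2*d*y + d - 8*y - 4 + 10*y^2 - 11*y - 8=d + 10*y^2 + y*(2*d - 19) - 12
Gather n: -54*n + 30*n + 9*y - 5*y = -24*n + 4*y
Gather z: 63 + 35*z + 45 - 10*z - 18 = 25*z + 90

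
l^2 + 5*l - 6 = (l - 1)*(l + 6)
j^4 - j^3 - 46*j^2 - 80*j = j*(j - 8)*(j + 2)*(j + 5)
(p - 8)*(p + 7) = p^2 - p - 56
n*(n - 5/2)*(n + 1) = n^3 - 3*n^2/2 - 5*n/2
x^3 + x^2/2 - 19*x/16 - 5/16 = (x - 1)*(x + 1/4)*(x + 5/4)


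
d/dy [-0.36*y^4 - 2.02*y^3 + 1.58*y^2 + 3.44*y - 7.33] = -1.44*y^3 - 6.06*y^2 + 3.16*y + 3.44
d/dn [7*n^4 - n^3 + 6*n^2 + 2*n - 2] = 28*n^3 - 3*n^2 + 12*n + 2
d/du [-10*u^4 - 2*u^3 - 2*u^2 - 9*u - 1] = -40*u^3 - 6*u^2 - 4*u - 9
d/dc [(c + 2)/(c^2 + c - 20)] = (c^2 + c - (c + 2)*(2*c + 1) - 20)/(c^2 + c - 20)^2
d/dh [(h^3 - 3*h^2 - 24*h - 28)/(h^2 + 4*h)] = (h^4 + 8*h^3 + 12*h^2 + 56*h + 112)/(h^2*(h^2 + 8*h + 16))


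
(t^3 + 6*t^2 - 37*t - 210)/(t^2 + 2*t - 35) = (t^2 - t - 30)/(t - 5)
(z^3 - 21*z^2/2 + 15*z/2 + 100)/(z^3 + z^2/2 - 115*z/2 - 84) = (2*z^2 - 5*z - 25)/(2*z^2 + 17*z + 21)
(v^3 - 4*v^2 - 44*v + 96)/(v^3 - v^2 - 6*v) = (-v^3 + 4*v^2 + 44*v - 96)/(v*(-v^2 + v + 6))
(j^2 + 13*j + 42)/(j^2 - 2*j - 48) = (j + 7)/(j - 8)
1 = 1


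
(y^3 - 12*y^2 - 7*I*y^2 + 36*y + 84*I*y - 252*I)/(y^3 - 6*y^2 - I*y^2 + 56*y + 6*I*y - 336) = (y^2 - y*(6 + 7*I) + 42*I)/(y^2 - I*y + 56)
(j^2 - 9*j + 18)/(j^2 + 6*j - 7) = (j^2 - 9*j + 18)/(j^2 + 6*j - 7)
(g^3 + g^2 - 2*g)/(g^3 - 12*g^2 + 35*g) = (g^2 + g - 2)/(g^2 - 12*g + 35)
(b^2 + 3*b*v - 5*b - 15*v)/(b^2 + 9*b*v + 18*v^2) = (b - 5)/(b + 6*v)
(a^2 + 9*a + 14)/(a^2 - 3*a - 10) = (a + 7)/(a - 5)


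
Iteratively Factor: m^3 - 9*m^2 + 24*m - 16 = (m - 4)*(m^2 - 5*m + 4) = (m - 4)*(m - 1)*(m - 4)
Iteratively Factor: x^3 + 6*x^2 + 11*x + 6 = (x + 1)*(x^2 + 5*x + 6) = (x + 1)*(x + 3)*(x + 2)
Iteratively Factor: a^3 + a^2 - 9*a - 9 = (a + 1)*(a^2 - 9) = (a + 1)*(a + 3)*(a - 3)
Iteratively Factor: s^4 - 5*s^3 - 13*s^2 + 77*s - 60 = (s - 5)*(s^3 - 13*s + 12) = (s - 5)*(s - 1)*(s^2 + s - 12) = (s - 5)*(s - 1)*(s + 4)*(s - 3)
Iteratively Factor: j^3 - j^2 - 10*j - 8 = (j - 4)*(j^2 + 3*j + 2) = (j - 4)*(j + 1)*(j + 2)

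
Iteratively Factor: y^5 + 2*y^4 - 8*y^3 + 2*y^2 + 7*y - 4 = (y - 1)*(y^4 + 3*y^3 - 5*y^2 - 3*y + 4) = (y - 1)*(y + 1)*(y^3 + 2*y^2 - 7*y + 4) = (y - 1)^2*(y + 1)*(y^2 + 3*y - 4) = (y - 1)^3*(y + 1)*(y + 4)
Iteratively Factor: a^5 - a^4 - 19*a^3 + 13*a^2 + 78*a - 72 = (a + 3)*(a^4 - 4*a^3 - 7*a^2 + 34*a - 24) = (a - 1)*(a + 3)*(a^3 - 3*a^2 - 10*a + 24) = (a - 4)*(a - 1)*(a + 3)*(a^2 + a - 6) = (a - 4)*(a - 1)*(a + 3)^2*(a - 2)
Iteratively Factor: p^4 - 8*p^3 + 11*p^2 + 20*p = (p)*(p^3 - 8*p^2 + 11*p + 20) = p*(p + 1)*(p^2 - 9*p + 20) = p*(p - 4)*(p + 1)*(p - 5)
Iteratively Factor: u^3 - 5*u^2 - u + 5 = (u - 5)*(u^2 - 1) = (u - 5)*(u - 1)*(u + 1)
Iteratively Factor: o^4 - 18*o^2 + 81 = (o - 3)*(o^3 + 3*o^2 - 9*o - 27) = (o - 3)*(o + 3)*(o^2 - 9) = (o - 3)*(o + 3)^2*(o - 3)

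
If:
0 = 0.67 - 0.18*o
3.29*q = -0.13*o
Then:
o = 3.72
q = -0.15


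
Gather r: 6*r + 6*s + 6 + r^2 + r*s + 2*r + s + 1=r^2 + r*(s + 8) + 7*s + 7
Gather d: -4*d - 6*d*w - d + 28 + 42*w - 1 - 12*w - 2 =d*(-6*w - 5) + 30*w + 25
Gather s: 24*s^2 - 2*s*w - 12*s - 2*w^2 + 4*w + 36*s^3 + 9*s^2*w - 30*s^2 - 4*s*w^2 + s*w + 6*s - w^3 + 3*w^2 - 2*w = 36*s^3 + s^2*(9*w - 6) + s*(-4*w^2 - w - 6) - w^3 + w^2 + 2*w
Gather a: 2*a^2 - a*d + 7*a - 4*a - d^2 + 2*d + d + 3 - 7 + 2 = 2*a^2 + a*(3 - d) - d^2 + 3*d - 2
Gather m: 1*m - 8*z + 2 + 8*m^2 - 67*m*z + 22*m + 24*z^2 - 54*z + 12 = 8*m^2 + m*(23 - 67*z) + 24*z^2 - 62*z + 14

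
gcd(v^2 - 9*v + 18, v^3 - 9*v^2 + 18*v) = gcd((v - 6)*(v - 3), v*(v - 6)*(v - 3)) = v^2 - 9*v + 18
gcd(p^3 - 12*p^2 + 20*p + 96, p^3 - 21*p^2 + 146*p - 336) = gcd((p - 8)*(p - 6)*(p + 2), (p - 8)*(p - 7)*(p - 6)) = p^2 - 14*p + 48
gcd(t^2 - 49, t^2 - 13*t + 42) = t - 7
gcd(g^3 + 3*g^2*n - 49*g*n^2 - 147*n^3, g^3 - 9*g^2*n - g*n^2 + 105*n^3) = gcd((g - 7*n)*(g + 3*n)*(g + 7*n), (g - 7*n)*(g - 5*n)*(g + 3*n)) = g^2 - 4*g*n - 21*n^2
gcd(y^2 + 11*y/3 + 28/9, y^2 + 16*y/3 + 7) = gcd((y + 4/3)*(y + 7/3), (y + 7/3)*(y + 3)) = y + 7/3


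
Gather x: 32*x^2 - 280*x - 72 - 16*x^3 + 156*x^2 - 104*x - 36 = -16*x^3 + 188*x^2 - 384*x - 108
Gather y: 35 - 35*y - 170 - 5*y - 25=-40*y - 160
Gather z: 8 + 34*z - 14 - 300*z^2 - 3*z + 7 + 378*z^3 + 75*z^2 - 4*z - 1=378*z^3 - 225*z^2 + 27*z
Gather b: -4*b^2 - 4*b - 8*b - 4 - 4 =-4*b^2 - 12*b - 8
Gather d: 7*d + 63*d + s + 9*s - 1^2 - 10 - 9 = 70*d + 10*s - 20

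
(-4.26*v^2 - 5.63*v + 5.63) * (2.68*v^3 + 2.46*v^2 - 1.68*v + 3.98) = -11.4168*v^5 - 25.568*v^4 + 8.3954*v^3 + 6.3534*v^2 - 31.8658*v + 22.4074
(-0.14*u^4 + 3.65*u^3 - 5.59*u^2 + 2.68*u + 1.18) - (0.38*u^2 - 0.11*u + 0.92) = -0.14*u^4 + 3.65*u^3 - 5.97*u^2 + 2.79*u + 0.26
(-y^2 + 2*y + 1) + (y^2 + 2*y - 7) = 4*y - 6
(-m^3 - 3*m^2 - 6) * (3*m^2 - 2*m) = -3*m^5 - 7*m^4 + 6*m^3 - 18*m^2 + 12*m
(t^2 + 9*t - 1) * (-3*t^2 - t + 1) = -3*t^4 - 28*t^3 - 5*t^2 + 10*t - 1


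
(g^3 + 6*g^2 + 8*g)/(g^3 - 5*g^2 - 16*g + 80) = g*(g + 2)/(g^2 - 9*g + 20)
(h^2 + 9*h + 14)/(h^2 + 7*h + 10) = (h + 7)/(h + 5)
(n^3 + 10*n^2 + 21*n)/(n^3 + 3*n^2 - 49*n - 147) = n/(n - 7)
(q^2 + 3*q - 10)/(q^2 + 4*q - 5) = (q - 2)/(q - 1)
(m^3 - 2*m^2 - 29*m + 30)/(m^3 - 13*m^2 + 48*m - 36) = (m + 5)/(m - 6)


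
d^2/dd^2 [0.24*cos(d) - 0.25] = -0.24*cos(d)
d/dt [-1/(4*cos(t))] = -sin(t)/(4*cos(t)^2)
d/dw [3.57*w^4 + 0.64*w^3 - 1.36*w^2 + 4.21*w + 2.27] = 14.28*w^3 + 1.92*w^2 - 2.72*w + 4.21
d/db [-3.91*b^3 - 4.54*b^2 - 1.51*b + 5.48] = -11.73*b^2 - 9.08*b - 1.51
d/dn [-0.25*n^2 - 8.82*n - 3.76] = -0.5*n - 8.82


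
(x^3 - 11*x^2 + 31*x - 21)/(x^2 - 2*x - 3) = (x^2 - 8*x + 7)/(x + 1)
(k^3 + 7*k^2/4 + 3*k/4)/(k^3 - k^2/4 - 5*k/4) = (4*k + 3)/(4*k - 5)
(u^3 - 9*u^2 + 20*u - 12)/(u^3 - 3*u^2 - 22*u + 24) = (u - 2)/(u + 4)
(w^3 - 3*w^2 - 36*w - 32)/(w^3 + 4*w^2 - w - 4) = (w - 8)/(w - 1)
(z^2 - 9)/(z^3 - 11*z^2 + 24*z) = (z + 3)/(z*(z - 8))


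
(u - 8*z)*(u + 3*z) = u^2 - 5*u*z - 24*z^2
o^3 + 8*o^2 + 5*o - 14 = (o - 1)*(o + 2)*(o + 7)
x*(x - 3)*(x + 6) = x^3 + 3*x^2 - 18*x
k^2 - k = k*(k - 1)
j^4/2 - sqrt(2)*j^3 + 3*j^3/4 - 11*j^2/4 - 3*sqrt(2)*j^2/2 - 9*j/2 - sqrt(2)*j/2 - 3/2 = (j/2 + sqrt(2)/2)*(j + 1/2)*(j + 1)*(j - 3*sqrt(2))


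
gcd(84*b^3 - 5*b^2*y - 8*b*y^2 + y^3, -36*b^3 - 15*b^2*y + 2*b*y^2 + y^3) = -12*b^2 - b*y + y^2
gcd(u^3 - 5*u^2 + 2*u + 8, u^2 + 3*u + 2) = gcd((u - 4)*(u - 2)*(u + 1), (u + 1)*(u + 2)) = u + 1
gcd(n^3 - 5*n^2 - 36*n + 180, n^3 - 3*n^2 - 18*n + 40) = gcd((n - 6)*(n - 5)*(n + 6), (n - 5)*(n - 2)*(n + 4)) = n - 5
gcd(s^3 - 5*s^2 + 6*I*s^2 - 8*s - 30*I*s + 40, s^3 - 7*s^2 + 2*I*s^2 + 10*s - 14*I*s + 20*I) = s^2 + s*(-5 + 2*I) - 10*I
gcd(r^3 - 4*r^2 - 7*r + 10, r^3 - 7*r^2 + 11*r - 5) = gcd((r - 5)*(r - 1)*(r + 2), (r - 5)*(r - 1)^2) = r^2 - 6*r + 5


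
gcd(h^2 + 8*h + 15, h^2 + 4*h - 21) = 1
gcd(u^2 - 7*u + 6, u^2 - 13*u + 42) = u - 6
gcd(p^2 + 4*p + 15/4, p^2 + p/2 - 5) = p + 5/2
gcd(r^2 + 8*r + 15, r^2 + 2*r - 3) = r + 3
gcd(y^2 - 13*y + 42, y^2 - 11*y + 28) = y - 7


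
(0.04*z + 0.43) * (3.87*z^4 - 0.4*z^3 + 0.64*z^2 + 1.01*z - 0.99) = 0.1548*z^5 + 1.6481*z^4 - 0.1464*z^3 + 0.3156*z^2 + 0.3947*z - 0.4257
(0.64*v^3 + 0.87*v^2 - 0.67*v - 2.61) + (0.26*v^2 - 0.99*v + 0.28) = 0.64*v^3 + 1.13*v^2 - 1.66*v - 2.33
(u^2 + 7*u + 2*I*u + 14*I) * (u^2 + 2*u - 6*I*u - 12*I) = u^4 + 9*u^3 - 4*I*u^3 + 26*u^2 - 36*I*u^2 + 108*u - 56*I*u + 168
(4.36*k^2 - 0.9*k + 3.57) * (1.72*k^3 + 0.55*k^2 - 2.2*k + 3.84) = 7.4992*k^5 + 0.850000000000001*k^4 - 3.9466*k^3 + 20.6859*k^2 - 11.31*k + 13.7088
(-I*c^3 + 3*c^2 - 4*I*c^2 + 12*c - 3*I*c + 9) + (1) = -I*c^3 + 3*c^2 - 4*I*c^2 + 12*c - 3*I*c + 10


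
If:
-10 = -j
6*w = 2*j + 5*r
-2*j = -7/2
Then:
No Solution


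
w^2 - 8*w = w*(w - 8)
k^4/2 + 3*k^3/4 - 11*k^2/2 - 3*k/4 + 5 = (k/2 + 1/2)*(k - 5/2)*(k - 1)*(k + 4)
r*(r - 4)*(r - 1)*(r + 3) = r^4 - 2*r^3 - 11*r^2 + 12*r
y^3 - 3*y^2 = y^2*(y - 3)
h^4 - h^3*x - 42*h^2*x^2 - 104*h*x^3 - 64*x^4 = (h - 8*x)*(h + x)*(h + 2*x)*(h + 4*x)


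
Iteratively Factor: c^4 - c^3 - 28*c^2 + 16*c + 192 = (c + 3)*(c^3 - 4*c^2 - 16*c + 64) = (c - 4)*(c + 3)*(c^2 - 16) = (c - 4)^2*(c + 3)*(c + 4)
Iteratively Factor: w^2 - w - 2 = (w + 1)*(w - 2)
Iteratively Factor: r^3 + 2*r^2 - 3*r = (r - 1)*(r^2 + 3*r) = r*(r - 1)*(r + 3)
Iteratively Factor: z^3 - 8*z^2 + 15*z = (z)*(z^2 - 8*z + 15) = z*(z - 3)*(z - 5)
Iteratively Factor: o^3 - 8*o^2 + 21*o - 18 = (o - 3)*(o^2 - 5*o + 6) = (o - 3)*(o - 2)*(o - 3)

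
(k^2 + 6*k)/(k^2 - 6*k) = (k + 6)/(k - 6)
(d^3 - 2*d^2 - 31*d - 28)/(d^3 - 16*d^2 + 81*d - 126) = (d^2 + 5*d + 4)/(d^2 - 9*d + 18)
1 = 1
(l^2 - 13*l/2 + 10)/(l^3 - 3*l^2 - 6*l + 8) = (l - 5/2)/(l^2 + l - 2)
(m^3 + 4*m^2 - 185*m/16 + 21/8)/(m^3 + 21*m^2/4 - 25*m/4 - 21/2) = (m - 1/4)/(m + 1)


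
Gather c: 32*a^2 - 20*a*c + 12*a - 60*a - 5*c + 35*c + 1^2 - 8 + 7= 32*a^2 - 48*a + c*(30 - 20*a)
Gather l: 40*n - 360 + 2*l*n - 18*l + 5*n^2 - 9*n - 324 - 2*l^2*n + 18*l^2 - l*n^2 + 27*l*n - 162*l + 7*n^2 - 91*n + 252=l^2*(18 - 2*n) + l*(-n^2 + 29*n - 180) + 12*n^2 - 60*n - 432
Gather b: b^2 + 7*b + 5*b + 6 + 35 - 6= b^2 + 12*b + 35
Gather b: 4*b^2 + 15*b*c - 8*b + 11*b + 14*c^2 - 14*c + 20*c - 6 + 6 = 4*b^2 + b*(15*c + 3) + 14*c^2 + 6*c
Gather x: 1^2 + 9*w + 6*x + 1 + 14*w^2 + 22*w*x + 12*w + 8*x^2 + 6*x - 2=14*w^2 + 21*w + 8*x^2 + x*(22*w + 12)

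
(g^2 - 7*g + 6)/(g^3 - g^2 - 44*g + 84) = (g - 1)/(g^2 + 5*g - 14)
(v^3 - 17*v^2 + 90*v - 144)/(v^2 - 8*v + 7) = (v^3 - 17*v^2 + 90*v - 144)/(v^2 - 8*v + 7)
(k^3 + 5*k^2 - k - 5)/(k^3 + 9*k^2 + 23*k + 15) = (k - 1)/(k + 3)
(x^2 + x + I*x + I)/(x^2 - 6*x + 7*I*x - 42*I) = (x^2 + x*(1 + I) + I)/(x^2 + x*(-6 + 7*I) - 42*I)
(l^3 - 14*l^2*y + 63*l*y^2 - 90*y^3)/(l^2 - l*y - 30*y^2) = (l^2 - 8*l*y + 15*y^2)/(l + 5*y)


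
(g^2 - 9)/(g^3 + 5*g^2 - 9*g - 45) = 1/(g + 5)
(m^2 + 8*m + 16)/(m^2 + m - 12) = (m + 4)/(m - 3)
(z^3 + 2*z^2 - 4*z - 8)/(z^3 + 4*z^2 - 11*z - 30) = (z^2 - 4)/(z^2 + 2*z - 15)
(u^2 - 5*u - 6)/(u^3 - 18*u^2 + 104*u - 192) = (u + 1)/(u^2 - 12*u + 32)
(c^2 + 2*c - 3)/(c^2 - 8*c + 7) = (c + 3)/(c - 7)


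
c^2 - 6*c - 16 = (c - 8)*(c + 2)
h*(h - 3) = h^2 - 3*h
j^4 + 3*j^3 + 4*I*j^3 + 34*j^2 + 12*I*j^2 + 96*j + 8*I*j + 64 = (j + 1)*(j + 2)*(j - 4*I)*(j + 8*I)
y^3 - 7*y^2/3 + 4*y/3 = y*(y - 4/3)*(y - 1)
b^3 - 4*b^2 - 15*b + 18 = (b - 6)*(b - 1)*(b + 3)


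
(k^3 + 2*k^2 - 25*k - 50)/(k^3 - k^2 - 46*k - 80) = (k - 5)/(k - 8)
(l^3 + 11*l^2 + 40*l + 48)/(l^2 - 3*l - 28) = (l^2 + 7*l + 12)/(l - 7)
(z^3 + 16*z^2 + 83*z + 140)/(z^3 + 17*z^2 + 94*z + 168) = (z + 5)/(z + 6)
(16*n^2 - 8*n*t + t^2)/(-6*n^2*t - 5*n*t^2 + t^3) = (-16*n^2 + 8*n*t - t^2)/(t*(6*n^2 + 5*n*t - t^2))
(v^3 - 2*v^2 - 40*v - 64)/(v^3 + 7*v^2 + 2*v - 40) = (v^2 - 6*v - 16)/(v^2 + 3*v - 10)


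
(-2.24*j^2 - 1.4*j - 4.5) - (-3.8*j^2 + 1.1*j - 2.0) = 1.56*j^2 - 2.5*j - 2.5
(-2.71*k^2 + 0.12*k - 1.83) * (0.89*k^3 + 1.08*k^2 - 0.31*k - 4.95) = -2.4119*k^5 - 2.82*k^4 - 0.659*k^3 + 11.4009*k^2 - 0.0266999999999999*k + 9.0585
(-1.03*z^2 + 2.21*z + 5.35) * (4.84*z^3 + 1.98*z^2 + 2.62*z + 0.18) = -4.9852*z^5 + 8.657*z^4 + 27.5712*z^3 + 16.1978*z^2 + 14.4148*z + 0.963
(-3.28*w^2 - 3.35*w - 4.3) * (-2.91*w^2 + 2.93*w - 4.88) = 9.5448*w^4 + 0.1381*w^3 + 18.7039*w^2 + 3.749*w + 20.984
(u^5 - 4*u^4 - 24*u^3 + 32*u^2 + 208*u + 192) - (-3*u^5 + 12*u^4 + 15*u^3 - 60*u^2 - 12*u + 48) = 4*u^5 - 16*u^4 - 39*u^3 + 92*u^2 + 220*u + 144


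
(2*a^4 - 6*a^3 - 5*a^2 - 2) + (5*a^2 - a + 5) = 2*a^4 - 6*a^3 - a + 3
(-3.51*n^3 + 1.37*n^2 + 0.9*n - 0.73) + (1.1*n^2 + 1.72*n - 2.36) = -3.51*n^3 + 2.47*n^2 + 2.62*n - 3.09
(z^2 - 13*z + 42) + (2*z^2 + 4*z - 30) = 3*z^2 - 9*z + 12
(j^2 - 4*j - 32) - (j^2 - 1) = -4*j - 31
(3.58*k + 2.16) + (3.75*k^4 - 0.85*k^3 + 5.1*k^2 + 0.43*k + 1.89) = 3.75*k^4 - 0.85*k^3 + 5.1*k^2 + 4.01*k + 4.05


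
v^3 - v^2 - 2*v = v*(v - 2)*(v + 1)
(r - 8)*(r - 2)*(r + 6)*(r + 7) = r^4 + 3*r^3 - 72*r^2 - 212*r + 672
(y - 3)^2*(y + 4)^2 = y^4 + 2*y^3 - 23*y^2 - 24*y + 144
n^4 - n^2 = n^2*(n - 1)*(n + 1)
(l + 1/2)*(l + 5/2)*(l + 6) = l^3 + 9*l^2 + 77*l/4 + 15/2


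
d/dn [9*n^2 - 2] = 18*n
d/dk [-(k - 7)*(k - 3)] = 10 - 2*k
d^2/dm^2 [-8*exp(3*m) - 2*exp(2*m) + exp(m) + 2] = (-72*exp(2*m) - 8*exp(m) + 1)*exp(m)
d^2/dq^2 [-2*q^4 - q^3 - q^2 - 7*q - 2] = -24*q^2 - 6*q - 2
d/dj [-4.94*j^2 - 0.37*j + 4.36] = -9.88*j - 0.37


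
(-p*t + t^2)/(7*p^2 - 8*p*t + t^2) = -t/(7*p - t)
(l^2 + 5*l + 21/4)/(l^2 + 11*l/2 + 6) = (l + 7/2)/(l + 4)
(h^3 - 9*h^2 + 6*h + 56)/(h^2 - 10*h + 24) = (h^2 - 5*h - 14)/(h - 6)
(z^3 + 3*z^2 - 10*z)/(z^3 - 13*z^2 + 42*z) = (z^2 + 3*z - 10)/(z^2 - 13*z + 42)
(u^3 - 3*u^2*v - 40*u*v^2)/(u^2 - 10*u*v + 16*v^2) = u*(u + 5*v)/(u - 2*v)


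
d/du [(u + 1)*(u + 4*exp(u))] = u + (u + 1)*(4*exp(u) + 1) + 4*exp(u)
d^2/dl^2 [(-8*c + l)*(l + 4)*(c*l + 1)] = -16*c^2 + 6*c*l + 8*c + 2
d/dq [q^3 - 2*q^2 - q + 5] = 3*q^2 - 4*q - 1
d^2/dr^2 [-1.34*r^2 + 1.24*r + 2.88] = -2.68000000000000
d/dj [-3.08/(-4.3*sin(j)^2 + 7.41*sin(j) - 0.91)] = (22.8228 - 26.488*sin(j))*cos(j)/(4.3*sin(j)^2 - 7.41*sin(j) + 0.91)^2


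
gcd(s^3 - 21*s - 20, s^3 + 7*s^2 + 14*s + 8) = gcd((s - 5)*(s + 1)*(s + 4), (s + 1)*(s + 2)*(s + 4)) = s^2 + 5*s + 4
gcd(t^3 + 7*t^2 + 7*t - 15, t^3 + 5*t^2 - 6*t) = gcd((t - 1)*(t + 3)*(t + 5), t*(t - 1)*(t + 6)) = t - 1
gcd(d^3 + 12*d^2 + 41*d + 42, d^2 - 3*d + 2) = 1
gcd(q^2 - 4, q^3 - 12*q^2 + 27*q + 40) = 1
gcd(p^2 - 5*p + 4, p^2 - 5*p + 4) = p^2 - 5*p + 4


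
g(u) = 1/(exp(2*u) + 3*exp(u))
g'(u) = (-2*exp(2*u) - 3*exp(u))/(exp(2*u) + 3*exp(u))^2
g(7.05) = 0.00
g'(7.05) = -0.00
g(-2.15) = 2.75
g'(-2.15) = -2.86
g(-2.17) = 2.81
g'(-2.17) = -2.92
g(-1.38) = 1.22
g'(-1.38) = -1.32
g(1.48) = 0.03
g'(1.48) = -0.05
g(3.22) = 0.00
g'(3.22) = -0.00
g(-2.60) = 4.38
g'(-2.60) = -4.49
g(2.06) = 0.01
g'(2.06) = -0.02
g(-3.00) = 6.59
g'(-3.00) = -6.69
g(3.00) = 0.00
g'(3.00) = 0.00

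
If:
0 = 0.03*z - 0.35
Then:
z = 11.67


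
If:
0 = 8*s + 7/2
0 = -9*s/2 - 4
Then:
No Solution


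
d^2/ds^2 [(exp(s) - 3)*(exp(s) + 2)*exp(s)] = (9*exp(2*s) - 4*exp(s) - 6)*exp(s)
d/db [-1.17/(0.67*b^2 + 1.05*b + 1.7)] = (1.5678*b + 1.2285)/(0.67*b^2 + 1.05*b + 1.7)^2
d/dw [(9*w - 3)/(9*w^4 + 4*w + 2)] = 3*(27*w^4 + 12*w - 4*(3*w - 1)*(9*w^3 + 1) + 6)/(9*w^4 + 4*w + 2)^2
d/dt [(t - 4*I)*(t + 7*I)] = 2*t + 3*I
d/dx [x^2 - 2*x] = 2*x - 2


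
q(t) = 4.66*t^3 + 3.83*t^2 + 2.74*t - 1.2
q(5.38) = 850.06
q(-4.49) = -358.11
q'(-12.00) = 1923.94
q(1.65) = 34.68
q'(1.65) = 53.44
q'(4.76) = 355.95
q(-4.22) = -294.76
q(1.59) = 31.57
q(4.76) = 601.20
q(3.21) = 201.20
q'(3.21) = 171.38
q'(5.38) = 448.59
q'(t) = 13.98*t^2 + 7.66*t + 2.74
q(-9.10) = -3220.61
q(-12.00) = -7535.04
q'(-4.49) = 250.18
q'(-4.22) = 219.38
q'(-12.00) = 1923.94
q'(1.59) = 50.26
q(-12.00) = -7535.04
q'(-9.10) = 1090.72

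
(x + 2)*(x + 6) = x^2 + 8*x + 12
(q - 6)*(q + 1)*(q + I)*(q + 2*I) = q^4 - 5*q^3 + 3*I*q^3 - 8*q^2 - 15*I*q^2 + 10*q - 18*I*q + 12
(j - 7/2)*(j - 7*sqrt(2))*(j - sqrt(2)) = j^3 - 8*sqrt(2)*j^2 - 7*j^2/2 + 14*j + 28*sqrt(2)*j - 49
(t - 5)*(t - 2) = t^2 - 7*t + 10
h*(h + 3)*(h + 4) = h^3 + 7*h^2 + 12*h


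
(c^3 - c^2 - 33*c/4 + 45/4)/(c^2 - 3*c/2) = c + 1/2 - 15/(2*c)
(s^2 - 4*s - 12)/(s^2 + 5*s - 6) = (s^2 - 4*s - 12)/(s^2 + 5*s - 6)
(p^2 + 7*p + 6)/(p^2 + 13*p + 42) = (p + 1)/(p + 7)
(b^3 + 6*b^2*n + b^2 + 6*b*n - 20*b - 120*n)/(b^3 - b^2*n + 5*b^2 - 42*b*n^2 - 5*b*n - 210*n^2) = (b - 4)/(b - 7*n)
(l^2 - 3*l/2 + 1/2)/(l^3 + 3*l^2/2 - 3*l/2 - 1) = (2*l - 1)/(2*l^2 + 5*l + 2)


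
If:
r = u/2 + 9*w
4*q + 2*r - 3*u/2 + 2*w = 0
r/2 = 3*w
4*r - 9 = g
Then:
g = 24*w - 9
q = -23*w/4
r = 6*w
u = -6*w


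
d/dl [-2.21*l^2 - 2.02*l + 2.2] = -4.42*l - 2.02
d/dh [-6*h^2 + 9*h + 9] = 9 - 12*h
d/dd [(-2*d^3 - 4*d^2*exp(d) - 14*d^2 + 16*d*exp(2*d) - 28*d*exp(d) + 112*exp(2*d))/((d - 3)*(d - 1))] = 2*(-2*d^4*exp(d) - d^4 + 16*d^3*exp(2*d) - 6*d^3*exp(d) + 8*d^3 + 40*d^2*exp(2*d) + 72*d^2*exp(d) + 19*d^2 - 512*d*exp(2*d) - 54*d*exp(d) - 42*d + 584*exp(2*d) - 42*exp(d))/(d^4 - 8*d^3 + 22*d^2 - 24*d + 9)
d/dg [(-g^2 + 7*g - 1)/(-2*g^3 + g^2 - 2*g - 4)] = (-2*g^4 + 28*g^3 - 11*g^2 + 10*g - 30)/(4*g^6 - 4*g^5 + 9*g^4 + 12*g^3 - 4*g^2 + 16*g + 16)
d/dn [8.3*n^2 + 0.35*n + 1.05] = 16.6*n + 0.35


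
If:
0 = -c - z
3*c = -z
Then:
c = 0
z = 0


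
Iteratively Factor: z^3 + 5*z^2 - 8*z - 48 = (z + 4)*(z^2 + z - 12) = (z + 4)^2*(z - 3)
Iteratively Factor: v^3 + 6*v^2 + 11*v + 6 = (v + 3)*(v^2 + 3*v + 2) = (v + 1)*(v + 3)*(v + 2)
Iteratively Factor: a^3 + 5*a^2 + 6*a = (a + 2)*(a^2 + 3*a) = a*(a + 2)*(a + 3)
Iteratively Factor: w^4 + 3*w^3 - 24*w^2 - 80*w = (w)*(w^3 + 3*w^2 - 24*w - 80) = w*(w - 5)*(w^2 + 8*w + 16) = w*(w - 5)*(w + 4)*(w + 4)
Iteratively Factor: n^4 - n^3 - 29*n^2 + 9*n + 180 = (n + 3)*(n^3 - 4*n^2 - 17*n + 60) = (n - 3)*(n + 3)*(n^2 - n - 20) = (n - 5)*(n - 3)*(n + 3)*(n + 4)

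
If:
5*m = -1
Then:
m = -1/5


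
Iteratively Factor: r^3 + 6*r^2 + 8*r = (r)*(r^2 + 6*r + 8) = r*(r + 2)*(r + 4)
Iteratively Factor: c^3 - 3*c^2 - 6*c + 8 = (c - 1)*(c^2 - 2*c - 8) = (c - 4)*(c - 1)*(c + 2)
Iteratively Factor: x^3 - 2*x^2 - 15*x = (x + 3)*(x^2 - 5*x) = x*(x + 3)*(x - 5)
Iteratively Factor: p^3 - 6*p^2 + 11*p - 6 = (p - 2)*(p^2 - 4*p + 3) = (p - 2)*(p - 1)*(p - 3)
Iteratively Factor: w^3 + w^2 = (w + 1)*(w^2) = w*(w + 1)*(w)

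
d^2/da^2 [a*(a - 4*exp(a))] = -4*a*exp(a) - 8*exp(a) + 2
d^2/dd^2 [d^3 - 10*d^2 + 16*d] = 6*d - 20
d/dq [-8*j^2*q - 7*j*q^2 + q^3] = -8*j^2 - 14*j*q + 3*q^2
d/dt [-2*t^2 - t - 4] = -4*t - 1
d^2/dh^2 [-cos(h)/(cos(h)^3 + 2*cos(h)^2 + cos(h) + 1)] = (-2*(3*cos(h)^2 + 4*cos(h) + 1)^2*sin(h)^2*cos(h) + (cos(h)^3 + 2*cos(h)^2 + cos(h) + 1)^2*cos(h) + (cos(h)^3 + 2*cos(h)^2 + cos(h) + 1)*(-12*(1 - cos(2*h))^2 - 48*cos(2*h) - 32*cos(3*h) - 9*cos(4*h) + 25)/8)/(cos(h)^3 + 2*cos(h)^2 + cos(h) + 1)^3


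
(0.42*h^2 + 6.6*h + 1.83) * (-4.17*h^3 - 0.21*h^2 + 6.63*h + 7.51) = -1.7514*h^5 - 27.6102*h^4 - 6.2325*h^3 + 46.5279*h^2 + 61.6989*h + 13.7433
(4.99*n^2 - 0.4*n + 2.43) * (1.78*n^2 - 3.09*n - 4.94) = 8.8822*n^4 - 16.1311*n^3 - 19.0892*n^2 - 5.5327*n - 12.0042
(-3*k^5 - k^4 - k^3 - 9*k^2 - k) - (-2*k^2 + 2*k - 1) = -3*k^5 - k^4 - k^3 - 7*k^2 - 3*k + 1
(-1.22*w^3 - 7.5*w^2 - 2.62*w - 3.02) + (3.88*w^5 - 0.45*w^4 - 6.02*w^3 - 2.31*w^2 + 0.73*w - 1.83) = 3.88*w^5 - 0.45*w^4 - 7.24*w^3 - 9.81*w^2 - 1.89*w - 4.85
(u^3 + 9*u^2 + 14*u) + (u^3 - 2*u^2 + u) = 2*u^3 + 7*u^2 + 15*u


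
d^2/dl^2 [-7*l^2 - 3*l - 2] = -14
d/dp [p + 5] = 1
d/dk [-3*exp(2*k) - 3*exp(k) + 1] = (-6*exp(k) - 3)*exp(k)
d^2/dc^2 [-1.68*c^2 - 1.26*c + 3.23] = -3.36000000000000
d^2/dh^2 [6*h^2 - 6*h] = 12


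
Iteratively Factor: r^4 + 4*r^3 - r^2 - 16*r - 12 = (r + 3)*(r^3 + r^2 - 4*r - 4) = (r - 2)*(r + 3)*(r^2 + 3*r + 2) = (r - 2)*(r + 1)*(r + 3)*(r + 2)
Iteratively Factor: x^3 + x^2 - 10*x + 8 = (x - 1)*(x^2 + 2*x - 8) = (x - 1)*(x + 4)*(x - 2)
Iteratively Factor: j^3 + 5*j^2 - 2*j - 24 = (j + 3)*(j^2 + 2*j - 8) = (j + 3)*(j + 4)*(j - 2)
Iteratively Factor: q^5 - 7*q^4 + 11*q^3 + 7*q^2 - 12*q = (q - 1)*(q^4 - 6*q^3 + 5*q^2 + 12*q) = (q - 3)*(q - 1)*(q^3 - 3*q^2 - 4*q) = (q - 4)*(q - 3)*(q - 1)*(q^2 + q) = (q - 4)*(q - 3)*(q - 1)*(q + 1)*(q)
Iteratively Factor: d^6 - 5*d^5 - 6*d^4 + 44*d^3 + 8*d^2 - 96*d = (d - 2)*(d^5 - 3*d^4 - 12*d^3 + 20*d^2 + 48*d) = d*(d - 2)*(d^4 - 3*d^3 - 12*d^2 + 20*d + 48) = d*(d - 2)*(d + 2)*(d^3 - 5*d^2 - 2*d + 24) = d*(d - 4)*(d - 2)*(d + 2)*(d^2 - d - 6) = d*(d - 4)*(d - 2)*(d + 2)^2*(d - 3)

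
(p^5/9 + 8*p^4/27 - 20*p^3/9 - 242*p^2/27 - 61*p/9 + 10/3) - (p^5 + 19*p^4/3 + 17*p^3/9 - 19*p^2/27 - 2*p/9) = -8*p^5/9 - 163*p^4/27 - 37*p^3/9 - 223*p^2/27 - 59*p/9 + 10/3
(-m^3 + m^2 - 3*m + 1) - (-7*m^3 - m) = 6*m^3 + m^2 - 2*m + 1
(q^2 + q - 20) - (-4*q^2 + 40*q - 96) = 5*q^2 - 39*q + 76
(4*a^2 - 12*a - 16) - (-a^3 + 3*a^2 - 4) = a^3 + a^2 - 12*a - 12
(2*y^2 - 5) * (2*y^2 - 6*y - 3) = 4*y^4 - 12*y^3 - 16*y^2 + 30*y + 15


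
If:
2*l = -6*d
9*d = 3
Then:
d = 1/3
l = -1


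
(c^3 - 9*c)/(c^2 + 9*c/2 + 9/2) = 2*c*(c - 3)/(2*c + 3)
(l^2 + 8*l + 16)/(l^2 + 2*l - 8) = (l + 4)/(l - 2)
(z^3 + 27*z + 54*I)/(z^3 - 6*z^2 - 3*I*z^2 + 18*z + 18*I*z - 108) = (z + 3*I)/(z - 6)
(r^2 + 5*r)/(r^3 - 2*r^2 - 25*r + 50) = r/(r^2 - 7*r + 10)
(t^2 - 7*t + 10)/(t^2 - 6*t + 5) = (t - 2)/(t - 1)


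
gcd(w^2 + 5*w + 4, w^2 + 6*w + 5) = w + 1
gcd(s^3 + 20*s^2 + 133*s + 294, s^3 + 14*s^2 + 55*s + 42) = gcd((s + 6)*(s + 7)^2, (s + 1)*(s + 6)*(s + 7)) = s^2 + 13*s + 42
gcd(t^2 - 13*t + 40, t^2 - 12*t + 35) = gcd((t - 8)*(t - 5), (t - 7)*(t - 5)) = t - 5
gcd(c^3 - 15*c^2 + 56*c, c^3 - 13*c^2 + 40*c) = c^2 - 8*c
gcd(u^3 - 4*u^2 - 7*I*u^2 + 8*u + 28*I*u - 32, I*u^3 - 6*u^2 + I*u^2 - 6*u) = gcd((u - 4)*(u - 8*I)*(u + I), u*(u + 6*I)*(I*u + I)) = 1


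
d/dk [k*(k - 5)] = 2*k - 5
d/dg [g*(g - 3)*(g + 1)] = 3*g^2 - 4*g - 3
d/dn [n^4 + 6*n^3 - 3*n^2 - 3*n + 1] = 4*n^3 + 18*n^2 - 6*n - 3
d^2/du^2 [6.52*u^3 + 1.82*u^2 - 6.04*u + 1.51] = 39.12*u + 3.64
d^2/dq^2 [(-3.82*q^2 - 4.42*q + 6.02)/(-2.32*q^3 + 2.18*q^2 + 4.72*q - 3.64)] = (41.1215359999999*q^6 + 142.741248*q^5 - 271.96896*q^4 + 95.7203360000001*q^3 - 42.1656480000001*q^2 + 143.807328*q - 110.666528)/(12.487168*q^9 - 35.200896*q^8 - 43.13808*q^7 + 191.646808*q^6 - 22.694304*q^5 - 332.961264*q^4 + 211.788032*q^3 + 156.627744*q^2 - 187.614336*q + 48.228544)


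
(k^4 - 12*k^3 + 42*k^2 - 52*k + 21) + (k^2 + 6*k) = k^4 - 12*k^3 + 43*k^2 - 46*k + 21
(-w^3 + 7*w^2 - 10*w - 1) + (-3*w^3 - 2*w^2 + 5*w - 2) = -4*w^3 + 5*w^2 - 5*w - 3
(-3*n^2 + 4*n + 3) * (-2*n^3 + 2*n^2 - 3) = 6*n^5 - 14*n^4 + 2*n^3 + 15*n^2 - 12*n - 9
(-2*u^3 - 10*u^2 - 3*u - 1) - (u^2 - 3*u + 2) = -2*u^3 - 11*u^2 - 3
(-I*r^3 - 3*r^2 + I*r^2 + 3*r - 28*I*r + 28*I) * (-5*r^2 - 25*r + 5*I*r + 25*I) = 5*I*r^5 + 20*r^4 + 20*I*r^4 + 80*r^3 + 100*I*r^3 + 40*r^2 + 500*I*r^2 + 560*r - 625*I*r - 700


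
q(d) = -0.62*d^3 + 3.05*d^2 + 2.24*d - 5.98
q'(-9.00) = -203.32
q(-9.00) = 672.89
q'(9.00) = -93.52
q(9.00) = -190.75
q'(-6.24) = -108.25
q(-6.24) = 249.44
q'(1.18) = 6.85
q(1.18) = -0.11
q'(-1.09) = -6.62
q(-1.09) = -3.99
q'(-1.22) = -7.97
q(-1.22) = -3.05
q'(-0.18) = 1.08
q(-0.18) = -6.28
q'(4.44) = -7.34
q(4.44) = 9.82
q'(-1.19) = -7.65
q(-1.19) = -3.28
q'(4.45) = -7.45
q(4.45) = 9.75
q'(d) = -1.86*d^2 + 6.1*d + 2.24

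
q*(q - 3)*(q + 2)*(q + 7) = q^4 + 6*q^3 - 13*q^2 - 42*q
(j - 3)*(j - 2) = j^2 - 5*j + 6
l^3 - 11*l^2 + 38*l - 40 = (l - 5)*(l - 4)*(l - 2)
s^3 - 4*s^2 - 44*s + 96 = (s - 8)*(s - 2)*(s + 6)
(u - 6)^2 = u^2 - 12*u + 36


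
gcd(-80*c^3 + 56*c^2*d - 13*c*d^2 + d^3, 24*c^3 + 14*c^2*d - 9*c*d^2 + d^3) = 4*c - d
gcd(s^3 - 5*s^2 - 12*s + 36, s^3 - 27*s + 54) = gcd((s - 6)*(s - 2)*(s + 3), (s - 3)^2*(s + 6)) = 1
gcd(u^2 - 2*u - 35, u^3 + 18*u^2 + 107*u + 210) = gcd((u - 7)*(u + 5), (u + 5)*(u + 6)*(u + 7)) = u + 5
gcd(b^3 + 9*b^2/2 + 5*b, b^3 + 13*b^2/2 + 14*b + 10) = b^2 + 9*b/2 + 5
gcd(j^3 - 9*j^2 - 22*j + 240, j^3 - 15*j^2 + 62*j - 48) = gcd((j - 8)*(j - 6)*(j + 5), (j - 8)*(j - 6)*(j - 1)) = j^2 - 14*j + 48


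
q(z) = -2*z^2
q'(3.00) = -12.00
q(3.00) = -18.00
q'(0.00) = 0.00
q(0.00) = 0.00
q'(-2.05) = 8.20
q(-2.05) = -8.40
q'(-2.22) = 8.88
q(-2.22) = -9.86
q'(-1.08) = 4.32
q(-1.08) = -2.33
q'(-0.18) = 0.72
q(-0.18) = -0.06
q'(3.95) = -15.80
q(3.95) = -31.20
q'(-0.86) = 3.44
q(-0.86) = -1.48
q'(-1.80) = 7.20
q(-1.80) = -6.48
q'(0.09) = -0.36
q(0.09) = -0.02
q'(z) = -4*z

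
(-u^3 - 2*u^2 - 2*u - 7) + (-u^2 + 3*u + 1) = -u^3 - 3*u^2 + u - 6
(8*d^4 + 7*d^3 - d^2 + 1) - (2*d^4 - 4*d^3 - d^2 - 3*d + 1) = 6*d^4 + 11*d^3 + 3*d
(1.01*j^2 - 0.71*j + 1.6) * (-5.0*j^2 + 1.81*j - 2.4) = -5.05*j^4 + 5.3781*j^3 - 11.7091*j^2 + 4.6*j - 3.84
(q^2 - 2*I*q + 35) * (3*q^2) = 3*q^4 - 6*I*q^3 + 105*q^2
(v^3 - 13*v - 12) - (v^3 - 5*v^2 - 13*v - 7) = 5*v^2 - 5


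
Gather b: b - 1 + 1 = b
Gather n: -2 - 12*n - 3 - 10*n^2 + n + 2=-10*n^2 - 11*n - 3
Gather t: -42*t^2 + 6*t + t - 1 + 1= -42*t^2 + 7*t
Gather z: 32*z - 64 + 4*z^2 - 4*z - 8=4*z^2 + 28*z - 72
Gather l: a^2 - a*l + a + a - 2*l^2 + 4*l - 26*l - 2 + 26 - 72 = a^2 + 2*a - 2*l^2 + l*(-a - 22) - 48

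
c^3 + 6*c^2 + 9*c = c*(c + 3)^2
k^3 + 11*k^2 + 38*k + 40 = (k + 2)*(k + 4)*(k + 5)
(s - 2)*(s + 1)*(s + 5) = s^3 + 4*s^2 - 7*s - 10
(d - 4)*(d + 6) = d^2 + 2*d - 24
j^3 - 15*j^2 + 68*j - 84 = (j - 7)*(j - 6)*(j - 2)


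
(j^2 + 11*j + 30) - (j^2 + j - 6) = 10*j + 36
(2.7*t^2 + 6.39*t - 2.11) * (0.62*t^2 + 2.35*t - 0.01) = 1.674*t^4 + 10.3068*t^3 + 13.6813*t^2 - 5.0224*t + 0.0211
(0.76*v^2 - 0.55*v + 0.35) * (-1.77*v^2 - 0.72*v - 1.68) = -1.3452*v^4 + 0.4263*v^3 - 1.5003*v^2 + 0.672*v - 0.588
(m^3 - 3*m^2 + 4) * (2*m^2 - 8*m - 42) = 2*m^5 - 14*m^4 - 18*m^3 + 134*m^2 - 32*m - 168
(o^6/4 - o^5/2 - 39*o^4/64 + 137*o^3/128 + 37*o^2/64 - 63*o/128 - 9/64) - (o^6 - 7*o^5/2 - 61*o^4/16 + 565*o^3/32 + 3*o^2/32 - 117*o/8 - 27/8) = -3*o^6/4 + 3*o^5 + 205*o^4/64 - 2123*o^3/128 + 31*o^2/64 + 1809*o/128 + 207/64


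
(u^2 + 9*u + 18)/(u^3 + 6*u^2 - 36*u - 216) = (u + 3)/(u^2 - 36)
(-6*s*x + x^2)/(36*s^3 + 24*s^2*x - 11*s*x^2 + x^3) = x/(-6*s^2 - 5*s*x + x^2)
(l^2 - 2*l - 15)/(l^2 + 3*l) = (l - 5)/l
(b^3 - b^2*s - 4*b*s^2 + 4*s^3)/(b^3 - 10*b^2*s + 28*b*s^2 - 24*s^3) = (b^2 + b*s - 2*s^2)/(b^2 - 8*b*s + 12*s^2)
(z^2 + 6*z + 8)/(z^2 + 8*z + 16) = (z + 2)/(z + 4)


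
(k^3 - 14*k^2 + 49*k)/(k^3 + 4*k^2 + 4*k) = (k^2 - 14*k + 49)/(k^2 + 4*k + 4)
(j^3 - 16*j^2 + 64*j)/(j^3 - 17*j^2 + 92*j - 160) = j*(j - 8)/(j^2 - 9*j + 20)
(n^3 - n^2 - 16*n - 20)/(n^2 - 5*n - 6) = (-n^3 + n^2 + 16*n + 20)/(-n^2 + 5*n + 6)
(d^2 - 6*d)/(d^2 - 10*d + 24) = d/(d - 4)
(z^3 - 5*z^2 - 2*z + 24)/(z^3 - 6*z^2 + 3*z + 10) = (z^3 - 5*z^2 - 2*z + 24)/(z^3 - 6*z^2 + 3*z + 10)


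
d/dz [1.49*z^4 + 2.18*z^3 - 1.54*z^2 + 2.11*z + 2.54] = 5.96*z^3 + 6.54*z^2 - 3.08*z + 2.11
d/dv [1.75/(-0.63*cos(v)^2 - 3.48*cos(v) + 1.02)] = -(2.205*cos(v) + 6.09)*sin(v)/(0.63*cos(v)^2 + 3.48*cos(v) - 1.02)^2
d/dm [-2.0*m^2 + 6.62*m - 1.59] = 6.62 - 4.0*m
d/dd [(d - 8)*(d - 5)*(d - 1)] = 3*d^2 - 28*d + 53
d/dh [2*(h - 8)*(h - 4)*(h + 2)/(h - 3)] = 2*(2*h^3 - 19*h^2 + 60*h - 88)/(h^2 - 6*h + 9)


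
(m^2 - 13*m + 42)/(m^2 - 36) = (m - 7)/(m + 6)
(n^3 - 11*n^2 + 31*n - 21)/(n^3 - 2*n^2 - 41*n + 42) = (n - 3)/(n + 6)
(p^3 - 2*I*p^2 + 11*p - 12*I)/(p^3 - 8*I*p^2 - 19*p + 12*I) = (p + 3*I)/(p - 3*I)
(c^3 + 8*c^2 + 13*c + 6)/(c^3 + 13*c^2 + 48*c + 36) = (c + 1)/(c + 6)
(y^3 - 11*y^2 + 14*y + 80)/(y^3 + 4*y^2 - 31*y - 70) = (y - 8)/(y + 7)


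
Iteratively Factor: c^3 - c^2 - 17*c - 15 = (c - 5)*(c^2 + 4*c + 3) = (c - 5)*(c + 1)*(c + 3)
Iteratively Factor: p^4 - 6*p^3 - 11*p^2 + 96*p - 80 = (p - 1)*(p^3 - 5*p^2 - 16*p + 80) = (p - 1)*(p + 4)*(p^2 - 9*p + 20) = (p - 4)*(p - 1)*(p + 4)*(p - 5)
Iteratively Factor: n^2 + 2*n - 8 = (n - 2)*(n + 4)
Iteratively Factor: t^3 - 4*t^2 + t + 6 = (t + 1)*(t^2 - 5*t + 6) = (t - 3)*(t + 1)*(t - 2)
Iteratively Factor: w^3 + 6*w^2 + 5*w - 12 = (w + 4)*(w^2 + 2*w - 3) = (w + 3)*(w + 4)*(w - 1)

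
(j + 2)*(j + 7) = j^2 + 9*j + 14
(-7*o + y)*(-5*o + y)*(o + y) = 35*o^3 + 23*o^2*y - 11*o*y^2 + y^3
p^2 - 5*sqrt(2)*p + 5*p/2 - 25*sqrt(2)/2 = (p + 5/2)*(p - 5*sqrt(2))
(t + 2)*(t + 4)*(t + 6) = t^3 + 12*t^2 + 44*t + 48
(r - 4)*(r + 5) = r^2 + r - 20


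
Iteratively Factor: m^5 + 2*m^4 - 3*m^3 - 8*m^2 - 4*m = (m - 2)*(m^4 + 4*m^3 + 5*m^2 + 2*m) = (m - 2)*(m + 1)*(m^3 + 3*m^2 + 2*m) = (m - 2)*(m + 1)^2*(m^2 + 2*m) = (m - 2)*(m + 1)^2*(m + 2)*(m)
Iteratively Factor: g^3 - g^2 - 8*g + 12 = (g - 2)*(g^2 + g - 6) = (g - 2)^2*(g + 3)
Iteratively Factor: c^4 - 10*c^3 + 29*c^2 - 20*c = (c - 5)*(c^3 - 5*c^2 + 4*c) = (c - 5)*(c - 4)*(c^2 - c) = (c - 5)*(c - 4)*(c - 1)*(c)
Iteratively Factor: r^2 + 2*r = (r)*(r + 2)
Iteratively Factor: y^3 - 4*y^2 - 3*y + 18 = (y - 3)*(y^2 - y - 6) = (y - 3)*(y + 2)*(y - 3)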